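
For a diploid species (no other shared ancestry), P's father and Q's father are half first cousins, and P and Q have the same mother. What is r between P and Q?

Wright's path rule: contributions from independent ancestry routes add.
P and Q are related in two ways: half second cousins through their fathers (r = 1/64) and half-sibs through their shared mother (r = 1/4).
r = 1/64 + 1/4 = 0.265625.

0.265625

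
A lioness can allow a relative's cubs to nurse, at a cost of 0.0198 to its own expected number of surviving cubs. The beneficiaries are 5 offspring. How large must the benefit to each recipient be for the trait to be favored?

0.0079

r to an offspring = 0.5 (one parent–offspring link: r = (1/2)^1 = 1/2).
Hamilton's rule with n recipients of equal r: n·r·B > C, so B > C/(n·r) = 0.0198/(5·0.5) = 0.0079.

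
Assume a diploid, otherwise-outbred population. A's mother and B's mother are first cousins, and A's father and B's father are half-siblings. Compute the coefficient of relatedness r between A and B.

0.09375

Independent pedigree routes through distinct common ancestors add.
A and B are related in two ways: second cousins through their mothers (r = 1/32) and half first cousins through their fathers (r = 1/16).
r = 1/32 + 1/16 = 3/32 = 0.09375.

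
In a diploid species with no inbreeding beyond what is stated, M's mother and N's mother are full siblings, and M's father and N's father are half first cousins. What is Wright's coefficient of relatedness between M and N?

Wright's path rule: contributions from independent ancestry routes add.
M and N are related in two ways: first cousins through their mothers (r = 1/8) and half second cousins through their fathers (r = 1/64).
r = 1/8 + 1/64 = 0.140625.

0.140625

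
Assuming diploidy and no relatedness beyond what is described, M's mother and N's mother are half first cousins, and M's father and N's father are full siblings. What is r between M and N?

Independent pedigree routes through distinct common ancestors add.
M and N are related in two ways: half second cousins through their mothers (r = 1/64) and first cousins through their fathers (r = 1/8).
r = 1/64 + 1/8 = 9/64 = 0.140625.

0.140625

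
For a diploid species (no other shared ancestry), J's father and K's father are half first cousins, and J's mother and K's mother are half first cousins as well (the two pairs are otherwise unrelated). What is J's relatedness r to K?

With two independent routes of shared ancestry, r is the sum of the two contributions.
J and K are related in two ways: half second cousins through their fathers (r = 1/64) and half second cousins through their mothers (r = 1/64).
r = 1/64 + 1/64 = 1/32 = 0.03125.

0.03125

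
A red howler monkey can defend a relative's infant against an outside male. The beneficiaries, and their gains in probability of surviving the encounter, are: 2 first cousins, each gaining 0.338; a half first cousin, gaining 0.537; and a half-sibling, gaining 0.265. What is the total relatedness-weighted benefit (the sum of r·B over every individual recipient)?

0.1843125

r to a first cousin = 0.125 (first cousins share one grandparent pair — two paths of length 4: r = 2·(1/2)^4 = 1/8).
r to a half first cousin = 0.0625 (half first cousins share one grandparent — one path of length 4: r = (1/2)^4 = 1/16).
r to a half-sibling = 1/4 (half-sibs share one parent — one path of length 2: r = (1/2)^2 = 1/4).
Summing one r·B term per recipient: 2·0.125·0.338 + 1·0.0625·0.537 + 1·0.25·0.265 = 0.1843125.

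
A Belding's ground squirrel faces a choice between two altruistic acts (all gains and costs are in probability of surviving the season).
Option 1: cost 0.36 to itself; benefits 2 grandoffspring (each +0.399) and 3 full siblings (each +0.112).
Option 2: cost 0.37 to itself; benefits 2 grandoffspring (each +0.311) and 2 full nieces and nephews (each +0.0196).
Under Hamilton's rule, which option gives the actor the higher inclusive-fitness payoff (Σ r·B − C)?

Option 1: r to a grandoffspring = 0.25.
Option 1: r to a full sibling = 0.5.
Option 1: Σ r·B − C = (2·0.25·0.399 + 3·0.5·0.112) − 0.36 = 0.0075.
Option 2: r to a grandoffspring = 0.25.
Option 2: r to a full niece or nephew = 0.25.
Option 2: Σ r·B − C = (2·0.25·0.311 + 2·0.25·0.0196) − 0.37 = -0.2047.
Option 1 has the higher net inclusive-fitness payoff.

Option 1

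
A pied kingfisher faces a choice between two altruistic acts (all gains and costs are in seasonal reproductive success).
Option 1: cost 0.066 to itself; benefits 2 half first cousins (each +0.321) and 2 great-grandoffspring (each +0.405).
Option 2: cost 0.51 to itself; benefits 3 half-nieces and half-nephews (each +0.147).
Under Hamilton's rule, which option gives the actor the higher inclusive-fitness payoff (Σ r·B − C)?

Option 1: r to a half first cousin = 0.0625.
Option 1: r to a great-grandoffspring = 0.125.
Option 1: Σ r·B − C = (2·0.0625·0.321 + 2·0.125·0.405) − 0.066 = 0.075375.
Option 2: r to a half-niece or half-nephew = 0.125.
Option 2: Σ r·B − C = (3·0.125·0.147) − 0.51 = -0.454875.
Option 1 has the higher net inclusive-fitness payoff.

Option 1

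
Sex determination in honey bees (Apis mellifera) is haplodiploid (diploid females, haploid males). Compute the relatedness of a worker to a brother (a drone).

Her haploid brother carries none of their father's genes and a random half of their mother's genome; that half matches the maternal half of her own genome with probability 1/2: r = 1/2 · 1/2 = 1/4.

0.25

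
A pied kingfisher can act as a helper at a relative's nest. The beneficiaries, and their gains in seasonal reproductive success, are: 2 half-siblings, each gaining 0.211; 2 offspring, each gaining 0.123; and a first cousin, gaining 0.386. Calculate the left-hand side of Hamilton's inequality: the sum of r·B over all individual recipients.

r to a half-sibling = 0.25 (half-sibs share one parent — one path of length 2: r = (1/2)^2 = 1/4).
r to an offspring = 0.5 (one parent–offspring link: r = (1/2)^1 = 1/2).
r to a first cousin = 1/8 (first cousins share one grandparent pair — two paths of length 4: r = 2·(1/2)^4 = 1/8).
Summing one r·B term per recipient: 2·0.25·0.211 + 2·0.5·0.123 + 1·0.125·0.386 = 0.27675.

0.27675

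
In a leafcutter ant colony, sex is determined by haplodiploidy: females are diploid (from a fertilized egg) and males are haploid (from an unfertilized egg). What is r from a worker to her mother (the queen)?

One meiotic link between diploid queen and diploid daughter: r = 1/2.

0.5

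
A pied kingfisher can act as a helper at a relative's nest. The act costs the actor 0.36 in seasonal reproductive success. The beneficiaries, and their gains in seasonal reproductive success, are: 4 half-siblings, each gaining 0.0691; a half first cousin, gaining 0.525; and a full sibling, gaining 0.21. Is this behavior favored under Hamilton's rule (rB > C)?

No

Hamilton's rule: the trait is favored when the sum of r·B over every recipient exceeds the actor's cost C.
r to a half-sibling = 0.25 (half-sibs share one parent — one path of length 2: r = (1/2)^2 = 1/4).
r to a half first cousin = 0.0625 (half first cousins share one grandparent — one path of length 4: r = (1/2)^4 = 1/16).
r to a full sibling = 0.5 (full sibs share both parents — two paths of length 2: r = 2·(1/2)^2 = 1/2).
Summing one r·B term per recipient: 4·0.25·0.0691 + 1·0.0625·0.525 + 1·0.5·0.21 = 0.2069125.
0.2069125 < 0.36: the indirect benefit is less than the cost.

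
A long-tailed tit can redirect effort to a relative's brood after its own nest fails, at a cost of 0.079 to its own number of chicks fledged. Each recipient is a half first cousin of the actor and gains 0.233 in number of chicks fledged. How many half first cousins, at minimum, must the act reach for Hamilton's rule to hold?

6

r to a half first cousin = 1/16 (half first cousins share one grandparent — one path of length 4: r = (1/2)^4 = 1/16).
Hamilton's rule: n·r·B > C  ⇒  n > C/(r·B) = 0.079/(0.0625·0.233) = 5.425.
The smallest integer exceeding 5.425 is 6.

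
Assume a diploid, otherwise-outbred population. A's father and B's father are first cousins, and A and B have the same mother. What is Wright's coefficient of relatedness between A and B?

0.28125

With two independent routes of shared ancestry, r is the sum of the two contributions.
A and B are related in two ways: second cousins through their fathers (r = 1/32) and half-sibs through their shared mother (r = 1/4).
r = 1/32 + 1/4 = 9/32 = 0.28125.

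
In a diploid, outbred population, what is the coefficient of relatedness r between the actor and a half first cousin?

Half first cousins share one grandparent — one path of length 4: r = (1/2)^4 = 1/16.

0.0625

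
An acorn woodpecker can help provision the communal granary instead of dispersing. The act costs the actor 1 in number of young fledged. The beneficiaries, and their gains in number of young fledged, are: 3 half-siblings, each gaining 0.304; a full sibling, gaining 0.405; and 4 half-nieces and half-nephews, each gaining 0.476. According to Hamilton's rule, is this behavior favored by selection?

No

Hamilton's rule: the trait is favored when the sum of r·B over every recipient exceeds the actor's cost C.
r to a half-sibling = 0.25 (half-sibs share one parent — one path of length 2: r = (1/2)^2 = 1/4).
r to a full sibling = 0.5 (full sibs share both parents — two paths of length 2: r = 2·(1/2)^2 = 1/2).
r to a half-niece or half-nephew = 1/8 (half-aunt/uncle↔niece/nephew: one path of length 3: r = (1/2)^3 = 1/8).
Summing one r·B term per recipient: 3·0.25·0.304 + 1·0.5·0.405 + 4·0.125·0.476 = 0.6685.
0.6685 < 1: the indirect benefit is less than the cost.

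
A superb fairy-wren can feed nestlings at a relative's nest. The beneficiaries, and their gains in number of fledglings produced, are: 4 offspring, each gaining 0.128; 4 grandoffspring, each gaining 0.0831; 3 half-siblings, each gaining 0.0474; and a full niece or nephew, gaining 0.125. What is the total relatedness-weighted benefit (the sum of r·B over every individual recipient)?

r to an offspring = 0.5 (one parent–offspring link: r = (1/2)^1 = 1/2).
r to a grandoffspring = 0.25 (two parent–offspring links: r = (1/2)^2 = 1/4).
r to a half-sibling = 0.25 (half-sibs share one parent — one path of length 2: r = (1/2)^2 = 1/4).
r to a full niece or nephew = 0.25 (full aunt/uncle↔niece/nephew: two paths of length 3 through the shared grandparent pair: r = 2·(1/2)^3 = 1/4).
Summing one r·B term per recipient: 4·0.5·0.128 + 4·0.25·0.0831 + 3·0.25·0.0474 + 1·0.25·0.125 = 0.4059.

0.4059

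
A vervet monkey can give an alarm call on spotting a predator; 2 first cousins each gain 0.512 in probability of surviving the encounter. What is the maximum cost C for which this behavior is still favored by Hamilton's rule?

0.128

r to a first cousin = 0.125 (first cousins share one grandparent pair — two paths of length 4: r = 2·(1/2)^4 = 1/8).
Hamilton's rule: n·r·B > C, so the trait is favored while C < n·r·B = 2·0.125·0.512 = 0.128.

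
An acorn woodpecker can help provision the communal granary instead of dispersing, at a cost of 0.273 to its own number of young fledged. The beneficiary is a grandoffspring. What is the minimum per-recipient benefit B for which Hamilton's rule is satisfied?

r to a grandoffspring = 1/4 (two parent–offspring links: r = (1/2)^2 = 1/4).
Hamilton's rule with n recipients of equal r: n·r·B > C, so B > C/(n·r) = 0.273/(1·0.25) = 1.092.

1.092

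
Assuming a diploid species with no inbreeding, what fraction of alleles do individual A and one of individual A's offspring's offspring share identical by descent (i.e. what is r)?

Each parent–offspring link contributes a factor of 1/2, and independent paths through distinct common ancestors add.
Two parent–offspring links: r = (1/2)^2 = 1/4.

0.25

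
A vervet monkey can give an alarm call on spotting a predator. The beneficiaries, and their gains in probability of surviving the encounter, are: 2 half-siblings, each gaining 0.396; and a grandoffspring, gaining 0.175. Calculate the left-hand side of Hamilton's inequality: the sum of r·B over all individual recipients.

0.24175

r to a half-sibling = 1/4 (half-sibs share one parent — one path of length 2: r = (1/2)^2 = 1/4).
r to a grandoffspring = 0.25 (two parent–offspring links: r = (1/2)^2 = 1/4).
Summing one r·B term per recipient: 2·0.25·0.396 + 1·0.25·0.175 = 0.24175.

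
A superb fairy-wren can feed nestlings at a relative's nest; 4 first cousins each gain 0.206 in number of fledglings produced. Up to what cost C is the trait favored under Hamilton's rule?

0.103

r to a first cousin = 1/8 (first cousins share one grandparent pair — two paths of length 4: r = 2·(1/2)^4 = 1/8).
Hamilton's rule: n·r·B > C, so the trait is favored while C < n·r·B = 4·0.125·0.206 = 0.103.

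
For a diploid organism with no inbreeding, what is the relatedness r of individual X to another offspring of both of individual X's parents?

Each parent–offspring link contributes a factor of 1/2, and independent paths through distinct common ancestors add.
Full sibs share both parents — two paths of length 2: r = 2·(1/2)^2 = 1/2.

0.5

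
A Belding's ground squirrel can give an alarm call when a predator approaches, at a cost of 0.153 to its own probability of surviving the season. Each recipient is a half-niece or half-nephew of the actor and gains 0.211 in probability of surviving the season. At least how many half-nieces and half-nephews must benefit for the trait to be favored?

r to a half-niece or half-nephew = 1/8 (half-aunt/uncle↔niece/nephew: one path of length 3: r = (1/2)^3 = 1/8).
Hamilton's rule: n·r·B > C  ⇒  n > C/(r·B) = 0.153/(0.125·0.211) = 5.801.
The smallest integer exceeding 5.801 is 6.

6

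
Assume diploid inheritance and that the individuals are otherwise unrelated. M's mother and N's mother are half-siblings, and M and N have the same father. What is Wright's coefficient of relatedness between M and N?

0.3125

Relatedness sums over independent paths through distinct common ancestors.
M and N are related in two ways: half first cousins through their mothers (r = 1/16) and half-sibs through their shared father (r = 1/4).
r = 1/16 + 1/4 = 0.3125.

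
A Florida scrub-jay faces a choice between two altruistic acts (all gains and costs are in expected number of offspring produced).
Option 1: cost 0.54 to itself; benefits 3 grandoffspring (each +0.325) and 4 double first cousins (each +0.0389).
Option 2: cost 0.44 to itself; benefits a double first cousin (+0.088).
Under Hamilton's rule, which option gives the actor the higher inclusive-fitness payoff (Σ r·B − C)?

Option 1: r to a grandoffspring = 0.25.
Option 1: r to a double first cousin = 0.25.
Option 1: Σ r·B − C = (3·0.25·0.325 + 4·0.25·0.0389) − 0.54 = -0.25735.
Option 2: r to a double first cousin = 0.25.
Option 2: Σ r·B − C = (1·0.25·0.088) − 0.44 = -0.418.
Option 1 has the higher net inclusive-fitness payoff.

Option 1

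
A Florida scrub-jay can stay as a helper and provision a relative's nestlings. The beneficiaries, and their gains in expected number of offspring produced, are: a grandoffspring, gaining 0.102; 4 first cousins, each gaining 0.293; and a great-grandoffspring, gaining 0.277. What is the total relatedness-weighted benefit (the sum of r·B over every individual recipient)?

r to a grandoffspring = 0.25 (two parent–offspring links: r = (1/2)^2 = 1/4).
r to a first cousin = 0.125 (first cousins share one grandparent pair — two paths of length 4: r = 2·(1/2)^4 = 1/8).
r to a great-grandoffspring = 0.125 (three parent–offspring links: r = (1/2)^3 = 1/8).
Summing one r·B term per recipient: 1·0.25·0.102 + 4·0.125·0.293 + 1·0.125·0.277 = 0.206625.

0.206625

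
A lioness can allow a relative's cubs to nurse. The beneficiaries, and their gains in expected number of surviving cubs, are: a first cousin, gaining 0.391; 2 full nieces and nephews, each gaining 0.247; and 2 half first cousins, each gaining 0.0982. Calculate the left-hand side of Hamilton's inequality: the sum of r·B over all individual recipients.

r to a first cousin = 1/8 (first cousins share one grandparent pair — two paths of length 4: r = 2·(1/2)^4 = 1/8).
r to a full niece or nephew = 1/4 (full aunt/uncle↔niece/nephew: two paths of length 3 through the shared grandparent pair: r = 2·(1/2)^3 = 1/4).
r to a half first cousin = 0.0625 (half first cousins share one grandparent — one path of length 4: r = (1/2)^4 = 1/16).
Summing one r·B term per recipient: 1·0.125·0.391 + 2·0.25·0.247 + 2·0.0625·0.0982 = 0.18465.

0.18465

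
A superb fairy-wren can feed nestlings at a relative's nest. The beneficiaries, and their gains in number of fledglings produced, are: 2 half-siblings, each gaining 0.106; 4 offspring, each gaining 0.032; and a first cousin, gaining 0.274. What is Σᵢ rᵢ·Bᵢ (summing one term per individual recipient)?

0.15125

r to a half-sibling = 1/4 (half-sibs share one parent — one path of length 2: r = (1/2)^2 = 1/4).
r to an offspring = 1/2 (one parent–offspring link: r = (1/2)^1 = 1/2).
r to a first cousin = 1/8 (first cousins share one grandparent pair — two paths of length 4: r = 2·(1/2)^4 = 1/8).
Summing one r·B term per recipient: 2·0.25·0.106 + 4·0.5·0.032 + 1·0.125·0.274 = 0.15125.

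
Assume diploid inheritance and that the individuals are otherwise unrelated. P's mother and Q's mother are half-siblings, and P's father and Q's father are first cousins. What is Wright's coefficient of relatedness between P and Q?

0.09375

Independent pedigree routes through distinct common ancestors add.
P and Q are related in two ways: half first cousins through their mothers (r = 1/16) and second cousins through their fathers (r = 1/32).
r = 1/16 + 1/32 = 3/32 = 0.09375.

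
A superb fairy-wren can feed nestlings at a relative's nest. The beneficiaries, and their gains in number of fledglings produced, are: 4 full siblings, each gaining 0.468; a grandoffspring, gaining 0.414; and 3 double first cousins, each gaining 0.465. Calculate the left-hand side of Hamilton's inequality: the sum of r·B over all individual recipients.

r to a full sibling = 1/2 (full sibs share both parents — two paths of length 2: r = 2·(1/2)^2 = 1/2).
r to a grandoffspring = 0.25 (two parent–offspring links: r = (1/2)^2 = 1/4).
r to a double first cousin = 1/4 (double first cousins share both grandparent pairs — four paths of length 4: r = 4·(1/2)^4 = 1/4).
Summing one r·B term per recipient: 4·0.5·0.468 + 1·0.25·0.414 + 3·0.25·0.465 = 1.38825.

1.38825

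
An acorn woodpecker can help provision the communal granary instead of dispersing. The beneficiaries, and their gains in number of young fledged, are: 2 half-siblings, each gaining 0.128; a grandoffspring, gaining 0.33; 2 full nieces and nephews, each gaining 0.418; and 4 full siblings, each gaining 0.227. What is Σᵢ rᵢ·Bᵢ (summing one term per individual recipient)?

0.8095

r to a half-sibling = 1/4 (half-sibs share one parent — one path of length 2: r = (1/2)^2 = 1/4).
r to a grandoffspring = 1/4 (two parent–offspring links: r = (1/2)^2 = 1/4).
r to a full niece or nephew = 1/4 (full aunt/uncle↔niece/nephew: two paths of length 3 through the shared grandparent pair: r = 2·(1/2)^3 = 1/4).
r to a full sibling = 1/2 (full sibs share both parents — two paths of length 2: r = 2·(1/2)^2 = 1/2).
Summing one r·B term per recipient: 2·0.25·0.128 + 1·0.25·0.33 + 2·0.25·0.418 + 4·0.5·0.227 = 0.8095.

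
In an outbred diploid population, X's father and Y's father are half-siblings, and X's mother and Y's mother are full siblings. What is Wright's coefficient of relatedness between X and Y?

Independent pedigree routes through distinct common ancestors add.
X and Y are related in two ways: half first cousins through their fathers (r = 1/16) and first cousins through their mothers (r = 1/8).
r = 1/16 + 1/8 = 0.1875.

0.1875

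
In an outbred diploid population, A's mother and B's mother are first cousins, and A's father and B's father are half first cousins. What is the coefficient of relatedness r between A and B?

Wright's path rule: contributions from independent ancestry routes add.
A and B are related in two ways: second cousins through their mothers (r = 1/32) and half second cousins through their fathers (r = 1/64).
r = 1/32 + 1/64 = 3/64 = 0.046875.

0.046875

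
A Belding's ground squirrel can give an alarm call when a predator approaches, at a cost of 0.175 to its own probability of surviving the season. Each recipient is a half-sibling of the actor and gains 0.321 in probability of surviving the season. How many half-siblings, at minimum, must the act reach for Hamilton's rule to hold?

3

r to a half-sibling = 0.25 (half-sibs share one parent — one path of length 2: r = (1/2)^2 = 1/4).
Hamilton's rule: n·r·B > C  ⇒  n > C/(r·B) = 0.175/(0.25·0.321) = 2.181.
The smallest integer exceeding 2.181 is 3.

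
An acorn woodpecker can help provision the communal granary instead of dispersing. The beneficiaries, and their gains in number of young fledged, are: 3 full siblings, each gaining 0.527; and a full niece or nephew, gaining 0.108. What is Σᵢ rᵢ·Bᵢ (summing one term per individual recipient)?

0.8175

r to a full sibling = 0.5 (full sibs share both parents — two paths of length 2: r = 2·(1/2)^2 = 1/2).
r to a full niece or nephew = 0.25 (full aunt/uncle↔niece/nephew: two paths of length 3 through the shared grandparent pair: r = 2·(1/2)^3 = 1/4).
Summing one r·B term per recipient: 3·0.5·0.527 + 1·0.25·0.108 = 0.8175.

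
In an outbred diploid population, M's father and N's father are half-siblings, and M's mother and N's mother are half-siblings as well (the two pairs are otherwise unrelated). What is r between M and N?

With two independent routes of shared ancestry, r is the sum of the two contributions.
M and N are related in two ways: half first cousins through their fathers (r = 1/16) and half first cousins through their mothers (r = 1/16).
r = 1/16 + 1/16 = 1/8 = 0.125.

0.125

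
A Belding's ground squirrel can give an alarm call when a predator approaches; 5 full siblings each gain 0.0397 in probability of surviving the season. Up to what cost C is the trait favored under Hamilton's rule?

r to a full sibling = 0.5 (full sibs share both parents — two paths of length 2: r = 2·(1/2)^2 = 1/2).
Hamilton's rule: n·r·B > C, so the trait is favored while C < n·r·B = 5·0.5·0.0397 = 0.09925.

0.09925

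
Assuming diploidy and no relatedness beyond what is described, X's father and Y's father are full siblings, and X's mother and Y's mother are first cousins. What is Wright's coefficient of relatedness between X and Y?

0.15625

With two independent routes of shared ancestry, r is the sum of the two contributions.
X and Y are related in two ways: first cousins through their fathers (r = 1/8) and second cousins through their mothers (r = 1/32).
r = 1/8 + 1/32 = 5/32 = 0.15625.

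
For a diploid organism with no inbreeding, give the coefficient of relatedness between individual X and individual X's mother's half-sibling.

Each parent–offspring link contributes a factor of 1/2, and independent paths through distinct common ancestors add.
Half-aunt/uncle↔niece/nephew: one path of length 3: r = (1/2)^3 = 1/8.

0.125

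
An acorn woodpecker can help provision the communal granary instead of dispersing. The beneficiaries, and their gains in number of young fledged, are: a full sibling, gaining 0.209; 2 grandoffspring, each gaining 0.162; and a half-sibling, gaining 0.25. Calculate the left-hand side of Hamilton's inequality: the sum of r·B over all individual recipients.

r to a full sibling = 0.5 (full sibs share both parents — two paths of length 2: r = 2·(1/2)^2 = 1/2).
r to a grandoffspring = 1/4 (two parent–offspring links: r = (1/2)^2 = 1/4).
r to a half-sibling = 1/4 (half-sibs share one parent — one path of length 2: r = (1/2)^2 = 1/4).
Summing one r·B term per recipient: 1·0.5·0.209 + 2·0.25·0.162 + 1·0.25·0.25 = 0.248.

0.248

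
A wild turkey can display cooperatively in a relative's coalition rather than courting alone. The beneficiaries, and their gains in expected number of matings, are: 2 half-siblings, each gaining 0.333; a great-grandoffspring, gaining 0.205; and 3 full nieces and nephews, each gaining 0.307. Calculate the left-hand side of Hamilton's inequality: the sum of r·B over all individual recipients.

r to a half-sibling = 0.25 (half-sibs share one parent — one path of length 2: r = (1/2)^2 = 1/4).
r to a great-grandoffspring = 0.125 (three parent–offspring links: r = (1/2)^3 = 1/8).
r to a full niece or nephew = 0.25 (full aunt/uncle↔niece/nephew: two paths of length 3 through the shared grandparent pair: r = 2·(1/2)^3 = 1/4).
Summing one r·B term per recipient: 2·0.25·0.333 + 1·0.125·0.205 + 3·0.25·0.307 = 0.422375.

0.422375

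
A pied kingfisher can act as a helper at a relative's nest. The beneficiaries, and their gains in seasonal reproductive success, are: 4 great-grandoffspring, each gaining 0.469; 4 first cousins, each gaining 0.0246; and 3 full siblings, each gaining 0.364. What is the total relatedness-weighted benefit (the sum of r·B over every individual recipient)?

0.7928

r to a great-grandoffspring = 0.125 (three parent–offspring links: r = (1/2)^3 = 1/8).
r to a first cousin = 1/8 (first cousins share one grandparent pair — two paths of length 4: r = 2·(1/2)^4 = 1/8).
r to a full sibling = 1/2 (full sibs share both parents — two paths of length 2: r = 2·(1/2)^2 = 1/2).
Summing one r·B term per recipient: 4·0.125·0.469 + 4·0.125·0.0246 + 3·0.5·0.364 = 0.7928.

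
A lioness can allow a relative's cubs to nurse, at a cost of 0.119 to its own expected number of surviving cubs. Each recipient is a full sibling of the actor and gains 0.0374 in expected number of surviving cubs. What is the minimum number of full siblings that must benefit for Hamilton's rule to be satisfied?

r to a full sibling = 0.5 (full sibs share both parents — two paths of length 2: r = 2·(1/2)^2 = 1/2).
Hamilton's rule: n·r·B > C  ⇒  n > C/(r·B) = 0.119/(0.5·0.0374) = 6.364.
The smallest integer exceeding 6.364 is 7.

7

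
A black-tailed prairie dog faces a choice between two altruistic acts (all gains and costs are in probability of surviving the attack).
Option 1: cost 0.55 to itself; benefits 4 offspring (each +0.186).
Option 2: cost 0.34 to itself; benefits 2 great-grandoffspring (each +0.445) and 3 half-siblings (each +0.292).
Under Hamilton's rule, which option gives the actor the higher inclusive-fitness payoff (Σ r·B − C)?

Option 2

Option 1: r to an offspring = 0.5.
Option 1: Σ r·B − C = (4·0.5·0.186) − 0.55 = -0.178.
Option 2: r to a great-grandoffspring = 0.125.
Option 2: r to a half-sibling = 0.25.
Option 2: Σ r·B − C = (2·0.125·0.445 + 3·0.25·0.292) − 0.34 = -0.00975.
Option 2 has the higher net inclusive-fitness payoff.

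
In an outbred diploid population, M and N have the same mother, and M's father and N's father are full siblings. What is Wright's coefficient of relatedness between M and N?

Wright's path rule: contributions from independent ancestry routes add.
M and N are related in two ways: half-sibs through their shared mother (r = 1/4) and first cousins through their fathers (r = 1/8).
r = 1/4 + 1/8 = 0.375.

0.375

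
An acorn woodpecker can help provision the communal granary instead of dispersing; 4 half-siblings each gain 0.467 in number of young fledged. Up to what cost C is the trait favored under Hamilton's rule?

r to a half-sibling = 0.25 (half-sibs share one parent — one path of length 2: r = (1/2)^2 = 1/4).
Hamilton's rule: n·r·B > C, so the trait is favored while C < n·r·B = 4·0.25·0.467 = 0.467.

0.467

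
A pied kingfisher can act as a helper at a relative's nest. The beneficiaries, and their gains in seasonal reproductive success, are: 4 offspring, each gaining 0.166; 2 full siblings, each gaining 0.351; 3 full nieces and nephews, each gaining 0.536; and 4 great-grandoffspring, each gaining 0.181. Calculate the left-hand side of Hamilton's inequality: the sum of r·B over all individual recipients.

r to an offspring = 0.5 (one parent–offspring link: r = (1/2)^1 = 1/2).
r to a full sibling = 1/2 (full sibs share both parents — two paths of length 2: r = 2·(1/2)^2 = 1/2).
r to a full niece or nephew = 1/4 (full aunt/uncle↔niece/nephew: two paths of length 3 through the shared grandparent pair: r = 2·(1/2)^3 = 1/4).
r to a great-grandoffspring = 1/8 (three parent–offspring links: r = (1/2)^3 = 1/8).
Summing one r·B term per recipient: 4·0.5·0.166 + 2·0.5·0.351 + 3·0.25·0.536 + 4·0.125·0.181 = 1.1755.

1.1755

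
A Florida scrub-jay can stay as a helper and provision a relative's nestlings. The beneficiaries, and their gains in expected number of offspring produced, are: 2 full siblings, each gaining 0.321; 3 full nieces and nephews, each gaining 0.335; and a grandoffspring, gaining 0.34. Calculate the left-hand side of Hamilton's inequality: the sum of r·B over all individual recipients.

r to a full sibling = 0.5 (full sibs share both parents — two paths of length 2: r = 2·(1/2)^2 = 1/2).
r to a full niece or nephew = 1/4 (full aunt/uncle↔niece/nephew: two paths of length 3 through the shared grandparent pair: r = 2·(1/2)^3 = 1/4).
r to a grandoffspring = 1/4 (two parent–offspring links: r = (1/2)^2 = 1/4).
Summing one r·B term per recipient: 2·0.5·0.321 + 3·0.25·0.335 + 1·0.25·0.34 = 0.65725.

0.65725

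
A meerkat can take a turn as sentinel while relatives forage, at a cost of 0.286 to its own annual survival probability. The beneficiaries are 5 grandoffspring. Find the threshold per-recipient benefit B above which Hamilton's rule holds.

0.2288

r to a grandoffspring = 1/4 (two parent–offspring links: r = (1/2)^2 = 1/4).
Hamilton's rule with n recipients of equal r: n·r·B > C, so B > C/(n·r) = 0.286/(5·0.25) = 0.2288.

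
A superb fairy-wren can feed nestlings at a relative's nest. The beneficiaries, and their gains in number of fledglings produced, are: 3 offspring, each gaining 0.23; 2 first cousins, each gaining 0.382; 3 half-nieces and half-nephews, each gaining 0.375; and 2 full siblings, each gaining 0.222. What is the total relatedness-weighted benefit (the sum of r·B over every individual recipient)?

r to an offspring = 1/2 (one parent–offspring link: r = (1/2)^1 = 1/2).
r to a first cousin = 0.125 (first cousins share one grandparent pair — two paths of length 4: r = 2·(1/2)^4 = 1/8).
r to a half-niece or half-nephew = 0.125 (half-aunt/uncle↔niece/nephew: one path of length 3: r = (1/2)^3 = 1/8).
r to a full sibling = 0.5 (full sibs share both parents — two paths of length 2: r = 2·(1/2)^2 = 1/2).
Summing one r·B term per recipient: 3·0.5·0.23 + 2·0.125·0.382 + 3·0.125·0.375 + 2·0.5·0.222 = 0.803125.

0.803125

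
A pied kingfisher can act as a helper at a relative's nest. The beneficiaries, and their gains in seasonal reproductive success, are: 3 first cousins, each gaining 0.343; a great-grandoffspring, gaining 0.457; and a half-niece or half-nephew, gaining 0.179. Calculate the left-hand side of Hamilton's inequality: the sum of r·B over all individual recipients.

0.208125

r to a first cousin = 0.125 (first cousins share one grandparent pair — two paths of length 4: r = 2·(1/2)^4 = 1/8).
r to a great-grandoffspring = 1/8 (three parent–offspring links: r = (1/2)^3 = 1/8).
r to a half-niece or half-nephew = 0.125 (half-aunt/uncle↔niece/nephew: one path of length 3: r = (1/2)^3 = 1/8).
Summing one r·B term per recipient: 3·0.125·0.343 + 1·0.125·0.457 + 1·0.125·0.179 = 0.208125.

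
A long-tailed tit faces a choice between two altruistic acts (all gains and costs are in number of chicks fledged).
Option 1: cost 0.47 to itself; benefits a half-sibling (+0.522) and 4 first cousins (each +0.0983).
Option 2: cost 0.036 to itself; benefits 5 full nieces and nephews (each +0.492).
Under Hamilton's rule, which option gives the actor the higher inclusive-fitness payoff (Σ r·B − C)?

Option 1: r to a half-sibling = 0.25.
Option 1: r to a first cousin = 0.125.
Option 1: Σ r·B − C = (1·0.25·0.522 + 4·0.125·0.0983) − 0.47 = -0.29035.
Option 2: r to a full niece or nephew = 0.25.
Option 2: Σ r·B − C = (5·0.25·0.492) − 0.036 = 0.579.
Option 2 has the higher net inclusive-fitness payoff.

Option 2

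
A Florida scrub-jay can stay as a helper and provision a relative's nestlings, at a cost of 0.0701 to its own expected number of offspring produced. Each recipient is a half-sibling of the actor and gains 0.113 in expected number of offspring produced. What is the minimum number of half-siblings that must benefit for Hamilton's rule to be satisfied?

r to a half-sibling = 0.25 (half-sibs share one parent — one path of length 2: r = (1/2)^2 = 1/4).
Hamilton's rule: n·r·B > C  ⇒  n > C/(r·B) = 0.0701/(0.25·0.113) = 2.481.
The smallest integer exceeding 2.481 is 3.

3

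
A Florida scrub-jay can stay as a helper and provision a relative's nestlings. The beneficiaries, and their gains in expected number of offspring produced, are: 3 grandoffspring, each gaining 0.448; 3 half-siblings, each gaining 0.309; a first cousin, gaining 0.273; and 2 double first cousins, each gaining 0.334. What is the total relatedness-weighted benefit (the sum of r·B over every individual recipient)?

r to a grandoffspring = 0.25 (two parent–offspring links: r = (1/2)^2 = 1/4).
r to a half-sibling = 1/4 (half-sibs share one parent — one path of length 2: r = (1/2)^2 = 1/4).
r to a first cousin = 0.125 (first cousins share one grandparent pair — two paths of length 4: r = 2·(1/2)^4 = 1/8).
r to a double first cousin = 1/4 (double first cousins share both grandparent pairs — four paths of length 4: r = 4·(1/2)^4 = 1/4).
Summing one r·B term per recipient: 3·0.25·0.448 + 3·0.25·0.309 + 1·0.125·0.273 + 2·0.25·0.334 = 0.768875.

0.768875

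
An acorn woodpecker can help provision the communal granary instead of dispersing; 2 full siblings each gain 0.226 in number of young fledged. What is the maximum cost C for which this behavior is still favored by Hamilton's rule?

0.226

r to a full sibling = 0.5 (full sibs share both parents — two paths of length 2: r = 2·(1/2)^2 = 1/2).
Hamilton's rule: n·r·B > C, so the trait is favored while C < n·r·B = 2·0.5·0.226 = 0.226.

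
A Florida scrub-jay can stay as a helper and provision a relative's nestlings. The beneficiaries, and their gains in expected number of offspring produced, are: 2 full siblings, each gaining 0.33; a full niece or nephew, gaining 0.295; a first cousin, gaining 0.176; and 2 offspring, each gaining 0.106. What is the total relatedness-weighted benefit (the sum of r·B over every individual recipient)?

0.53175

r to a full sibling = 0.5 (full sibs share both parents — two paths of length 2: r = 2·(1/2)^2 = 1/2).
r to a full niece or nephew = 1/4 (full aunt/uncle↔niece/nephew: two paths of length 3 through the shared grandparent pair: r = 2·(1/2)^3 = 1/4).
r to a first cousin = 0.125 (first cousins share one grandparent pair — two paths of length 4: r = 2·(1/2)^4 = 1/8).
r to an offspring = 0.5 (one parent–offspring link: r = (1/2)^1 = 1/2).
Summing one r·B term per recipient: 2·0.5·0.33 + 1·0.25·0.295 + 1·0.125·0.176 + 2·0.5·0.106 = 0.53175.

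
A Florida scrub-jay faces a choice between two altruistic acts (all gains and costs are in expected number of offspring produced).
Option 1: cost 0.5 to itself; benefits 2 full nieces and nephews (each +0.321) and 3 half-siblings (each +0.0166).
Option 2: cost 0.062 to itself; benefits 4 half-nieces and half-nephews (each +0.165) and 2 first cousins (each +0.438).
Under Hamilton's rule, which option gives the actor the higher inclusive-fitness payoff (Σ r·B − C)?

Option 1: r to a full niece or nephew = 0.25.
Option 1: r to a half-sibling = 0.25.
Option 1: Σ r·B − C = (2·0.25·0.321 + 3·0.25·0.0166) − 0.5 = -0.32705.
Option 2: r to a half-niece or half-nephew = 0.125.
Option 2: r to a first cousin = 0.125.
Option 2: Σ r·B − C = (4·0.125·0.165 + 2·0.125·0.438) − 0.062 = 0.13.
Option 2 has the higher net inclusive-fitness payoff.

Option 2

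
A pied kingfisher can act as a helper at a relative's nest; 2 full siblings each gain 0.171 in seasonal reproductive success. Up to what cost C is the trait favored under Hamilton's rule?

r to a full sibling = 1/2 (full sibs share both parents — two paths of length 2: r = 2·(1/2)^2 = 1/2).
Hamilton's rule: n·r·B > C, so the trait is favored while C < n·r·B = 2·0.5·0.171 = 0.171.

0.171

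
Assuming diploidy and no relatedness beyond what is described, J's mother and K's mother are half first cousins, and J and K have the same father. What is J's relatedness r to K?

With two independent routes of shared ancestry, r is the sum of the two contributions.
J and K are related in two ways: half second cousins through their mothers (r = 1/64) and half-sibs through their shared father (r = 1/4).
r = 1/64 + 1/4 = 0.265625.

0.265625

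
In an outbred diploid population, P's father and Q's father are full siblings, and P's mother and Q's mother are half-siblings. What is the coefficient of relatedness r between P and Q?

Wright's path rule: contributions from independent ancestry routes add.
P and Q are related in two ways: first cousins through their fathers (r = 1/8) and half first cousins through their mothers (r = 1/16).
r = 1/8 + 1/16 = 3/16 = 0.1875.

0.1875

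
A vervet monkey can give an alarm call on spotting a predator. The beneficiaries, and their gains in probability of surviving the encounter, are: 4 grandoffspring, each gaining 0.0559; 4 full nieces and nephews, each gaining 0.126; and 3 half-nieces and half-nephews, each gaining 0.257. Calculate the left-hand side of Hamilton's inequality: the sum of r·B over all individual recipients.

0.278275

r to a grandoffspring = 0.25 (two parent–offspring links: r = (1/2)^2 = 1/4).
r to a full niece or nephew = 0.25 (full aunt/uncle↔niece/nephew: two paths of length 3 through the shared grandparent pair: r = 2·(1/2)^3 = 1/4).
r to a half-niece or half-nephew = 0.125 (half-aunt/uncle↔niece/nephew: one path of length 3: r = (1/2)^3 = 1/8).
Summing one r·B term per recipient: 4·0.25·0.0559 + 4·0.25·0.126 + 3·0.125·0.257 = 0.278275.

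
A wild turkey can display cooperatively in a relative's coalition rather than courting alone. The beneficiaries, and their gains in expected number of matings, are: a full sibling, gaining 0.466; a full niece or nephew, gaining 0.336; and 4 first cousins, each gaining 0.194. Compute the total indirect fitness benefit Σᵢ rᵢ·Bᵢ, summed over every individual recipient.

r to a full sibling = 1/2 (full sibs share both parents — two paths of length 2: r = 2·(1/2)^2 = 1/2).
r to a full niece or nephew = 1/4 (full aunt/uncle↔niece/nephew: two paths of length 3 through the shared grandparent pair: r = 2·(1/2)^3 = 1/4).
r to a first cousin = 1/8 (first cousins share one grandparent pair — two paths of length 4: r = 2·(1/2)^4 = 1/8).
Summing one r·B term per recipient: 1·0.5·0.466 + 1·0.25·0.336 + 4·0.125·0.194 = 0.414.

0.414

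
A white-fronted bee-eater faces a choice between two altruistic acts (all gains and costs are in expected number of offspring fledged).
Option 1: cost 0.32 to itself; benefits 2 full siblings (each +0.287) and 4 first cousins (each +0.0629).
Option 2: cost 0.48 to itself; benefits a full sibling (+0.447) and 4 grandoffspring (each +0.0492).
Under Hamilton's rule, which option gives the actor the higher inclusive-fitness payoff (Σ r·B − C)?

Option 1: r to a full sibling = 0.5.
Option 1: r to a first cousin = 0.125.
Option 1: Σ r·B − C = (2·0.5·0.287 + 4·0.125·0.0629) − 0.32 = -0.00155.
Option 2: r to a full sibling = 0.5.
Option 2: r to a grandoffspring = 0.25.
Option 2: Σ r·B − C = (1·0.5·0.447 + 4·0.25·0.0492) − 0.48 = -0.2073.
Option 1 has the higher net inclusive-fitness payoff.

Option 1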